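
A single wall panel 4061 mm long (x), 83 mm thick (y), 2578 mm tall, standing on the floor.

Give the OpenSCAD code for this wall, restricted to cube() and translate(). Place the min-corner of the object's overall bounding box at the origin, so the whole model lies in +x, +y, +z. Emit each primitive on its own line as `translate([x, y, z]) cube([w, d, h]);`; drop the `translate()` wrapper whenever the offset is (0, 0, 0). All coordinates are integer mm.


cube([4061, 83, 2578]);


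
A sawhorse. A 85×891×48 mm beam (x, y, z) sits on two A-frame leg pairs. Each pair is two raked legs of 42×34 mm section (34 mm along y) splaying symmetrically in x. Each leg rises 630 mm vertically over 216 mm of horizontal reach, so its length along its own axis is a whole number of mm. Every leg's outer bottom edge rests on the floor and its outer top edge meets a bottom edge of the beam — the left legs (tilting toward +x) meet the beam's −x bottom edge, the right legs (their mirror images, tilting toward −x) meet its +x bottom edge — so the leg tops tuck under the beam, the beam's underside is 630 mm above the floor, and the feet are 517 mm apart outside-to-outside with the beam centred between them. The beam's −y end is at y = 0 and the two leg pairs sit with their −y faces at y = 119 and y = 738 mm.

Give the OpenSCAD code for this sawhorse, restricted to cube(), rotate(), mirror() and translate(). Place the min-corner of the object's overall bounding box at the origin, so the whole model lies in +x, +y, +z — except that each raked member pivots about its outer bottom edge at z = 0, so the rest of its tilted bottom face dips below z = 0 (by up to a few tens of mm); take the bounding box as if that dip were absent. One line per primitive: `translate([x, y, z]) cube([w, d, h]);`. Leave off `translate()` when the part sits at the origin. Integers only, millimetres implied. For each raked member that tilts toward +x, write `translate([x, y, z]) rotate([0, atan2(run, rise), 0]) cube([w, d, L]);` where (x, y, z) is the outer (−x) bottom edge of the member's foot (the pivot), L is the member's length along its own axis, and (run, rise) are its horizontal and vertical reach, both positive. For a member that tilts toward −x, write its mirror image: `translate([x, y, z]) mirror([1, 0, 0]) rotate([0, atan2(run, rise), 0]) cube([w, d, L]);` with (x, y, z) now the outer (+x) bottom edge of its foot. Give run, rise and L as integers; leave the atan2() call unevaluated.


translate([216, 0, 630]) cube([85, 891, 48]);
translate([0, 119, 0]) rotate([0, atan2(216, 630), 0]) cube([42, 34, 666]);
translate([517, 119, 0]) mirror([1, 0, 0]) rotate([0, atan2(216, 630), 0]) cube([42, 34, 666]);
translate([0, 738, 0]) rotate([0, atan2(216, 630), 0]) cube([42, 34, 666]);
translate([517, 738, 0]) mirror([1, 0, 0]) rotate([0, atan2(216, 630), 0]) cube([42, 34, 666]);


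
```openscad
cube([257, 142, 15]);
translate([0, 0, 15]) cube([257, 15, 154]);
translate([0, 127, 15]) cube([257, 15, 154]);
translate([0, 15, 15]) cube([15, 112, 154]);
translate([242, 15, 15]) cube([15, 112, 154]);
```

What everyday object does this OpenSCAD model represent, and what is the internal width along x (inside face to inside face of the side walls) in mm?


An open box. The internal width is 227 mm.

A 257×142 base slab with four walls standing on it — an open box. The base is 257 mm wide and the walls are 15 mm thick, so the internal width is 257 − 2 × 15 = 227 mm.


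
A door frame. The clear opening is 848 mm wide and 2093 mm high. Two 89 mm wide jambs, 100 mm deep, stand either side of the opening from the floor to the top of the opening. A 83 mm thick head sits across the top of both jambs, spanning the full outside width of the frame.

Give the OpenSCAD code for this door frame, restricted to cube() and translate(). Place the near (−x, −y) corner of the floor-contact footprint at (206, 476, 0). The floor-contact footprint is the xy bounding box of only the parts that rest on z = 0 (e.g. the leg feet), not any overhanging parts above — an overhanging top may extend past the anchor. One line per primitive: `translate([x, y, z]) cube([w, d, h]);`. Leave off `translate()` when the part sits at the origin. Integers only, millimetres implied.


translate([206, 476, 0]) cube([89, 100, 2093]);
translate([1143, 476, 0]) cube([89, 100, 2093]);
translate([206, 476, 2093]) cube([1026, 100, 83]);


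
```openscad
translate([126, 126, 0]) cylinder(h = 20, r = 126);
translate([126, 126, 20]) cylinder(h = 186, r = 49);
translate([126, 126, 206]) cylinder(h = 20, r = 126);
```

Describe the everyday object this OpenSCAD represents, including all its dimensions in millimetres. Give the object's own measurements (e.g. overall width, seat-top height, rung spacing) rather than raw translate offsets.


A spool: two coaxial disc flanges of radius 126 mm and thickness 20 mm, joined by a core cylinder of radius 49 mm and height 186 mm. The lower flange rests on z = 0 and the three cylinders share a vertical axis.


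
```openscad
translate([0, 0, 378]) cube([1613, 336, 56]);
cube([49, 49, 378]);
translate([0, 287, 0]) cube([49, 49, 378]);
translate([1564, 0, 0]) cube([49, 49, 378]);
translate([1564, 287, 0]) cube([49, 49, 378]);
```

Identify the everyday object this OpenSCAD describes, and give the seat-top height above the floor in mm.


A bench. The seat-top height is 434 mm.

A long slab on four corner posts — a bench. The slab sits at z = 378 with thickness 56, so the top is 378 + 56 = 434 mm.


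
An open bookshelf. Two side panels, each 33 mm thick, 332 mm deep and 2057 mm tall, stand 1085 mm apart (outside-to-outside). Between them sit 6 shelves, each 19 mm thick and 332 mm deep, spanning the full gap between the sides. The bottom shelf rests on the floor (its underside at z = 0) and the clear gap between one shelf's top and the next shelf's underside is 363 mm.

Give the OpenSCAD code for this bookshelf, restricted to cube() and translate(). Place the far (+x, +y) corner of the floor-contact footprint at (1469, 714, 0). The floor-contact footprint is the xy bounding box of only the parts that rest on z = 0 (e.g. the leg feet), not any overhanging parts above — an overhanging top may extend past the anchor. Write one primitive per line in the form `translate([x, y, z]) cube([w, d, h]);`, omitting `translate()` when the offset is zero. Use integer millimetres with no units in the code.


translate([384, 382, 0]) cube([33, 332, 2057]);
translate([1436, 382, 0]) cube([33, 332, 2057]);
translate([417, 382, 0]) cube([1019, 332, 19]);
translate([417, 382, 382]) cube([1019, 332, 19]);
translate([417, 382, 764]) cube([1019, 332, 19]);
translate([417, 382, 1146]) cube([1019, 332, 19]);
translate([417, 382, 1528]) cube([1019, 332, 19]);
translate([417, 382, 1910]) cube([1019, 332, 19]);


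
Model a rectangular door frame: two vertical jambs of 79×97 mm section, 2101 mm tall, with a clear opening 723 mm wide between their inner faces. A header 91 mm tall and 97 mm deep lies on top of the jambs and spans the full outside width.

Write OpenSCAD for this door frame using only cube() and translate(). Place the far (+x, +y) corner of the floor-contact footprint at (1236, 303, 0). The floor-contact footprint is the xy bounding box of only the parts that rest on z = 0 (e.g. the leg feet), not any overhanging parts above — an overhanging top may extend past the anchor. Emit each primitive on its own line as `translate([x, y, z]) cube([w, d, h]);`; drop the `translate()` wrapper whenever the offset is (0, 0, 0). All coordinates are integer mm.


translate([355, 206, 0]) cube([79, 97, 2101]);
translate([1157, 206, 0]) cube([79, 97, 2101]);
translate([355, 206, 2101]) cube([881, 97, 91]);


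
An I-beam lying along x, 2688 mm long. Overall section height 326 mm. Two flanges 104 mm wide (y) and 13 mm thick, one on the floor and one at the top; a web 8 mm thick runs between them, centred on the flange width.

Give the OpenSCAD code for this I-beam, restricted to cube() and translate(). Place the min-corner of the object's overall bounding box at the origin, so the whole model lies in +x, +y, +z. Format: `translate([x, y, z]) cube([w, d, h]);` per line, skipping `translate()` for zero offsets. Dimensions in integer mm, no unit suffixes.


cube([2688, 104, 13]);
translate([0, 48, 13]) cube([2688, 8, 300]);
translate([0, 0, 313]) cube([2688, 104, 13]);


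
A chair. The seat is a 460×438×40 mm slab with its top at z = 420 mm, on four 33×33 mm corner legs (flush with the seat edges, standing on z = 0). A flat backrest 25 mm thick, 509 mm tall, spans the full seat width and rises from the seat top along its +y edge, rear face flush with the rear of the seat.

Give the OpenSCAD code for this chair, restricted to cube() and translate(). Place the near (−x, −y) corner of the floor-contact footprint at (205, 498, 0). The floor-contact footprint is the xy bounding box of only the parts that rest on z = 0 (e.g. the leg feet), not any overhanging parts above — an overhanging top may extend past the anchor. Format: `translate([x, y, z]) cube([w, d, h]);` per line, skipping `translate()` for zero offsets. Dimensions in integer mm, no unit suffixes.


translate([205, 498, 380]) cube([460, 438, 40]);
translate([205, 498, 0]) cube([33, 33, 380]);
translate([632, 498, 0]) cube([33, 33, 380]);
translate([205, 903, 0]) cube([33, 33, 380]);
translate([632, 903, 0]) cube([33, 33, 380]);
translate([205, 911, 420]) cube([460, 25, 509]);


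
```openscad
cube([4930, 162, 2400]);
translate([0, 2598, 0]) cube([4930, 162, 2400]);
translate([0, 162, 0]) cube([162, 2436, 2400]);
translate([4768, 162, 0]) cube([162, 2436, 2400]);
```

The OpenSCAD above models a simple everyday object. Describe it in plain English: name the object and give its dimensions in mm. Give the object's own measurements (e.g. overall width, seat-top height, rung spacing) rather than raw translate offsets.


The wall frame of a small rectangular building: four walls, each 2400 mm tall and 162 mm thick, enclosing a footprint 4930 mm (x) by 2760 mm (y) outside-to-outside, with no floor or roof. The front and back walls (the −y and +y sides) span the full width; the two side walls fit between them.


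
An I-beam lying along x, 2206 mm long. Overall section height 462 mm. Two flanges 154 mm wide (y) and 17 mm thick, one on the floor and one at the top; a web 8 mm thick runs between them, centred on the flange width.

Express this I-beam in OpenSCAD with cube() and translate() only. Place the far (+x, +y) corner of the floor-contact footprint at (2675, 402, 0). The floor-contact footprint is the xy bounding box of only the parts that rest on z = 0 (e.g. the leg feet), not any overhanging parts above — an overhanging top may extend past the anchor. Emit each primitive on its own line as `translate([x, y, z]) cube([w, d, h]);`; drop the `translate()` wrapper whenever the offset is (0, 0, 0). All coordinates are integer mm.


translate([469, 248, 0]) cube([2206, 154, 17]);
translate([469, 321, 17]) cube([2206, 8, 428]);
translate([469, 248, 445]) cube([2206, 154, 17]);


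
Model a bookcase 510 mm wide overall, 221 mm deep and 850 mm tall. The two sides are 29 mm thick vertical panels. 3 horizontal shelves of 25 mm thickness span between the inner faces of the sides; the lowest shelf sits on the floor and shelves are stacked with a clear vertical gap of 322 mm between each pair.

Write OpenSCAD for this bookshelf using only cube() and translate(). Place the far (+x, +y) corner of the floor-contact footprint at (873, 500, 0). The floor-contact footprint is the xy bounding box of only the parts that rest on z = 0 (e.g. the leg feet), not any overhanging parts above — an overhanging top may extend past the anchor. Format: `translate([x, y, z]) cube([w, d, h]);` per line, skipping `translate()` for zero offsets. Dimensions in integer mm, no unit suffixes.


translate([363, 279, 0]) cube([29, 221, 850]);
translate([844, 279, 0]) cube([29, 221, 850]);
translate([392, 279, 0]) cube([452, 221, 25]);
translate([392, 279, 347]) cube([452, 221, 25]);
translate([392, 279, 694]) cube([452, 221, 25]);


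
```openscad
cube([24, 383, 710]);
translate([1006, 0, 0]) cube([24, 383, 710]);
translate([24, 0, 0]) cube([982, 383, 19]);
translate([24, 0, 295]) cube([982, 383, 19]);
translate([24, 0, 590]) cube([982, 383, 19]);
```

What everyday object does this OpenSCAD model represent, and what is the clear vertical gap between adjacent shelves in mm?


A bookshelf. The clear shelf gap is 276 mm.

Two tall side panels with 3 horizontal boards between them — a bookshelf. The first two shelf undersides are at z = 0 and z = 295; with shelf thickness 19, the clear gap is 295 − 0 − 19 = 276 mm.


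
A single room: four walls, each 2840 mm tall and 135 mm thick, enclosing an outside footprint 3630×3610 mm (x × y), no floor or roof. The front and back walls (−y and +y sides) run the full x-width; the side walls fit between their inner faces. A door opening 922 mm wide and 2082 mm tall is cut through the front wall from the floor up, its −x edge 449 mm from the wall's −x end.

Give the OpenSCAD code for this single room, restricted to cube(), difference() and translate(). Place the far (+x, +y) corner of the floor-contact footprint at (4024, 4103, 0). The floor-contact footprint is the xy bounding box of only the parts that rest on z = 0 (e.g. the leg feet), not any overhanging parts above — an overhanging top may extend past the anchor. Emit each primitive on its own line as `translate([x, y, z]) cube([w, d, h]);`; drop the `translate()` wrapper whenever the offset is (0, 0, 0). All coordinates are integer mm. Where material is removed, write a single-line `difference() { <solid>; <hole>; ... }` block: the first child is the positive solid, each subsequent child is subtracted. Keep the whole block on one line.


difference() { translate([394, 493, 0]) cube([3630, 135, 2840]); translate([843, 493, 0]) cube([922, 135, 2082]); }
translate([394, 3968, 0]) cube([3630, 135, 2840]);
translate([394, 628, 0]) cube([135, 3340, 2840]);
translate([3889, 628, 0]) cube([135, 3340, 2840]);


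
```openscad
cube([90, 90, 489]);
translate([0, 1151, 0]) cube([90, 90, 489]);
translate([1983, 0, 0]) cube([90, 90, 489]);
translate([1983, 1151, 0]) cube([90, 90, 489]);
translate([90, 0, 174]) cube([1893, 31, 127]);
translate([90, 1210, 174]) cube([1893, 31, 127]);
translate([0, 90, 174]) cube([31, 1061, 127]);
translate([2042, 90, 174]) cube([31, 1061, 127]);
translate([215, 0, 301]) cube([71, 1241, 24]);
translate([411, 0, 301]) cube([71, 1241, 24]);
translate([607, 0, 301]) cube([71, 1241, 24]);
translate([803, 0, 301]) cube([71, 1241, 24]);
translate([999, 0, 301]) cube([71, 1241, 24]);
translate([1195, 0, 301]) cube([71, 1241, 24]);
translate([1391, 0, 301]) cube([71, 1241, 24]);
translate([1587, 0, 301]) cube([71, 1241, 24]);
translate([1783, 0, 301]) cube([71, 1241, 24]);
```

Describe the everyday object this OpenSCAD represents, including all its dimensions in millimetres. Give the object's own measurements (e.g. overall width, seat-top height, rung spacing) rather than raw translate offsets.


A bed frame 2073 mm long (x) by 1241 mm wide (y). Four 90×90 mm corner posts, 489 mm tall, at the corners of the footprint. Four rails of 31 mm thickness and 127 mm height run between adjacent posts with their undersides at z = 174 mm, their outer faces flush with the outside of the frame (the two x-running rails run between the posts' inner faces; the two y-running rails run between the posts' inner faces). 9 slats, each 71 mm wide (x) and 24 mm thick, lie across the top of the two x-running rails, running the full 1241 mm width of the frame in y; along x they sit between the end posts with a 125 mm gap after the −x posts and between neighbouring slats, leaving 129 mm before the +x posts.


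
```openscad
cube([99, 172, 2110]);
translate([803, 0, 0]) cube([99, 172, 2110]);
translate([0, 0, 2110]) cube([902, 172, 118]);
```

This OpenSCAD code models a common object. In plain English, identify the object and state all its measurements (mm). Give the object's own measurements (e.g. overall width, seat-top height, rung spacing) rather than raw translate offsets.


A door frame. The clear opening is 704 mm wide and 2110 mm high. Two 99 mm wide jambs, 172 mm deep, stand either side of the opening from the floor to the top of the opening. A 118 mm thick head sits across the top of both jambs, spanning the full outside width of the frame.


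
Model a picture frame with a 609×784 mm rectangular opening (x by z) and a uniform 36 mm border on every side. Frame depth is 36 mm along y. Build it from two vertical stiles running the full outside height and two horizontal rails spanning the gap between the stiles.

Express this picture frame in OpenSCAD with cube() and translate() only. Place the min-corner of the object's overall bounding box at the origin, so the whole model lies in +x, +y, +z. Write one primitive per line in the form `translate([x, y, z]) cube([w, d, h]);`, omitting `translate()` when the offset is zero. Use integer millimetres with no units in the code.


cube([36, 36, 856]);
translate([645, 0, 0]) cube([36, 36, 856]);
translate([36, 0, 0]) cube([609, 36, 36]);
translate([36, 0, 820]) cube([609, 36, 36]);


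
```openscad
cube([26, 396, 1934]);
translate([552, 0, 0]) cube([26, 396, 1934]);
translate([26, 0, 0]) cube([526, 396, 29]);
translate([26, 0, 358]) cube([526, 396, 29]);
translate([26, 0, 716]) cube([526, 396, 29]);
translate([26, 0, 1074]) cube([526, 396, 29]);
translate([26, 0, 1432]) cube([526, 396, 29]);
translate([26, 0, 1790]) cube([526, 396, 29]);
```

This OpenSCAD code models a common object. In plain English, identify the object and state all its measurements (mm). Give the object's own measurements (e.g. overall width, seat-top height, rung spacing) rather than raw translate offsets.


An open bookshelf. Two side panels, each 26 mm thick, 396 mm deep and 1934 mm tall, stand 578 mm apart (outside-to-outside). Between them sit 6 shelves, each 29 mm thick and 396 mm deep, spanning the full gap between the sides. The bottom shelf rests on the floor (its underside at z = 0) and the clear gap between one shelf's top and the next shelf's underside is 329 mm.


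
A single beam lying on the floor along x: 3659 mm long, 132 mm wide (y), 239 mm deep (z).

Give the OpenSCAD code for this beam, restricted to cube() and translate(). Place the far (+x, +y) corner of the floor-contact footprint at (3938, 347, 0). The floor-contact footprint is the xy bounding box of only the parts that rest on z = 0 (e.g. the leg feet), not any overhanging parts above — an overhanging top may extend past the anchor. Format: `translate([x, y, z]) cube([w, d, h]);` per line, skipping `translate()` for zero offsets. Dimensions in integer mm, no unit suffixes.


translate([279, 215, 0]) cube([3659, 132, 239]);


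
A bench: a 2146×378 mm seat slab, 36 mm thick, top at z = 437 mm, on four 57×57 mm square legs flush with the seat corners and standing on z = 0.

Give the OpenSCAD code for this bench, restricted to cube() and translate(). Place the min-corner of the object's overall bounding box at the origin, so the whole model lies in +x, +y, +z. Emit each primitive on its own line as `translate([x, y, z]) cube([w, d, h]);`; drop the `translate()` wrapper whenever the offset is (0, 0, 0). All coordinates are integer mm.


translate([0, 0, 401]) cube([2146, 378, 36]);
cube([57, 57, 401]);
translate([0, 321, 0]) cube([57, 57, 401]);
translate([2089, 0, 0]) cube([57, 57, 401]);
translate([2089, 321, 0]) cube([57, 57, 401]);


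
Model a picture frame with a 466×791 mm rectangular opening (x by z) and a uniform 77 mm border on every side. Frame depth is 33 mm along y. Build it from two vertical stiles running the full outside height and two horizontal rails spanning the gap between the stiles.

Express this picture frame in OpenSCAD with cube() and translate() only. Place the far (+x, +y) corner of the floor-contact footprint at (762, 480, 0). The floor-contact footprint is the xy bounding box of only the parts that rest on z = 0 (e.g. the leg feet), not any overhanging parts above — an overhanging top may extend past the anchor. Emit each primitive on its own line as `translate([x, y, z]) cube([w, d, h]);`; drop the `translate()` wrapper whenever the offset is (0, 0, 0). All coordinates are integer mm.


translate([142, 447, 0]) cube([77, 33, 945]);
translate([685, 447, 0]) cube([77, 33, 945]);
translate([219, 447, 0]) cube([466, 33, 77]);
translate([219, 447, 868]) cube([466, 33, 77]);


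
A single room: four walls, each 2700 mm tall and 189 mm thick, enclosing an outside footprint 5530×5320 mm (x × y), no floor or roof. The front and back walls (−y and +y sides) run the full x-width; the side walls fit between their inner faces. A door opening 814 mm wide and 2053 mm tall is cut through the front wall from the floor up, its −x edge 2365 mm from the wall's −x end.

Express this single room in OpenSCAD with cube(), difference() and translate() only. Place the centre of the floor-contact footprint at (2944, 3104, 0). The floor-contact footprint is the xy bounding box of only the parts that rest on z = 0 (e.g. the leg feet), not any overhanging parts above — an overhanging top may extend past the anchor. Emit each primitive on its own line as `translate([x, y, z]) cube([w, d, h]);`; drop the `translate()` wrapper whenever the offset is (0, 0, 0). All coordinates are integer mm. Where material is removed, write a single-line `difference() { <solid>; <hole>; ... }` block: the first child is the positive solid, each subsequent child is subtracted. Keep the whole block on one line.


difference() { translate([179, 444, 0]) cube([5530, 189, 2700]); translate([2544, 444, 0]) cube([814, 189, 2053]); }
translate([179, 5575, 0]) cube([5530, 189, 2700]);
translate([179, 633, 0]) cube([189, 4942, 2700]);
translate([5520, 633, 0]) cube([189, 4942, 2700]);


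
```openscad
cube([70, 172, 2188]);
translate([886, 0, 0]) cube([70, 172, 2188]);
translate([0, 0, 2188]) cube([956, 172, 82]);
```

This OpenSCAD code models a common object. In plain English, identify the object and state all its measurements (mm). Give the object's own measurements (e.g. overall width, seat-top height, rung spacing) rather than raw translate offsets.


A door frame. The clear opening is 816 mm wide and 2188 mm high. Two 70 mm wide jambs, 172 mm deep, stand either side of the opening from the floor to the top of the opening. A 82 mm thick head sits across the top of both jambs, spanning the full outside width of the frame.


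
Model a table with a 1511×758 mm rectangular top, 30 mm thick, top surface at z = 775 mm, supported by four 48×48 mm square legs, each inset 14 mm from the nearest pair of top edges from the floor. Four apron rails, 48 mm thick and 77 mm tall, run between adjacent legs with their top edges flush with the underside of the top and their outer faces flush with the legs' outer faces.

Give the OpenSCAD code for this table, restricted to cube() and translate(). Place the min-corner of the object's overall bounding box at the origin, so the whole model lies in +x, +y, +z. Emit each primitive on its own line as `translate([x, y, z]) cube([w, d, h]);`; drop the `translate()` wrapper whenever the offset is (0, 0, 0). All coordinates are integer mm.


translate([0, 0, 745]) cube([1511, 758, 30]);
translate([14, 14, 0]) cube([48, 48, 745]);
translate([1449, 14, 0]) cube([48, 48, 745]);
translate([14, 696, 0]) cube([48, 48, 745]);
translate([1449, 696, 0]) cube([48, 48, 745]);
translate([62, 14, 668]) cube([1387, 48, 77]);
translate([62, 696, 668]) cube([1387, 48, 77]);
translate([14, 62, 668]) cube([48, 634, 77]);
translate([1449, 62, 668]) cube([48, 634, 77]);


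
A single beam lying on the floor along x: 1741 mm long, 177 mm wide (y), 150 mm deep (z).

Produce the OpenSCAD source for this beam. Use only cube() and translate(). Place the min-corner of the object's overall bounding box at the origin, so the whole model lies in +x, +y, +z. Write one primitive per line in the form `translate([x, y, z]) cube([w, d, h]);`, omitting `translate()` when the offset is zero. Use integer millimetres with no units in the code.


cube([1741, 177, 150]);


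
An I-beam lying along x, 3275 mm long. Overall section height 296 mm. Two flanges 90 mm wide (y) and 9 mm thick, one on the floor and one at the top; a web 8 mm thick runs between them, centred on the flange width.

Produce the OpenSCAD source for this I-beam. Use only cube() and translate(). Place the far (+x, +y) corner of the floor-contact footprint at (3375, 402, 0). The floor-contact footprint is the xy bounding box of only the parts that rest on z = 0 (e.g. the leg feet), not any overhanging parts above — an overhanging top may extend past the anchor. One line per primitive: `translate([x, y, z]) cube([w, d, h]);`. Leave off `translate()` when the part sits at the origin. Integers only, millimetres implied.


translate([100, 312, 0]) cube([3275, 90, 9]);
translate([100, 353, 9]) cube([3275, 8, 278]);
translate([100, 312, 287]) cube([3275, 90, 9]);


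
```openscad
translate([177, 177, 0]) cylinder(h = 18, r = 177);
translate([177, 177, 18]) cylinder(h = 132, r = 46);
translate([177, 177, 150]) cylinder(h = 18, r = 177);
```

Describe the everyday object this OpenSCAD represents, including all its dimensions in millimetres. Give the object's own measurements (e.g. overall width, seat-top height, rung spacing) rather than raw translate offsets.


A spool: two coaxial disc flanges of radius 177 mm and thickness 18 mm, joined by a core cylinder of radius 46 mm and height 132 mm. The lower flange rests on z = 0 and the three cylinders share a vertical axis.


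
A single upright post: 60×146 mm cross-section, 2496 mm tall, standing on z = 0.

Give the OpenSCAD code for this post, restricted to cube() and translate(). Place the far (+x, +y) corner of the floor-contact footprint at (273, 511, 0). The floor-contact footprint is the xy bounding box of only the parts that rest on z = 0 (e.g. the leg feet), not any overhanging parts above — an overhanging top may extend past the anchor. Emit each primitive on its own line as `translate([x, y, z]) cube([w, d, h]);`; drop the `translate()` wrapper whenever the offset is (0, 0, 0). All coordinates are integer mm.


translate([213, 365, 0]) cube([60, 146, 2496]);


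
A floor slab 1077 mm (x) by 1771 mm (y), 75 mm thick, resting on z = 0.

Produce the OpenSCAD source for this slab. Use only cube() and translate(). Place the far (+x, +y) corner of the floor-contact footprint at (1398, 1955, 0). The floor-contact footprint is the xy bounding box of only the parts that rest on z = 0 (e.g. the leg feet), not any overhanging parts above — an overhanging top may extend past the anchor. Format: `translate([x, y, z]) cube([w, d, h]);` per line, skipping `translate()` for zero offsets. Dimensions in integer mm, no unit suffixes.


translate([321, 184, 0]) cube([1077, 1771, 75]);


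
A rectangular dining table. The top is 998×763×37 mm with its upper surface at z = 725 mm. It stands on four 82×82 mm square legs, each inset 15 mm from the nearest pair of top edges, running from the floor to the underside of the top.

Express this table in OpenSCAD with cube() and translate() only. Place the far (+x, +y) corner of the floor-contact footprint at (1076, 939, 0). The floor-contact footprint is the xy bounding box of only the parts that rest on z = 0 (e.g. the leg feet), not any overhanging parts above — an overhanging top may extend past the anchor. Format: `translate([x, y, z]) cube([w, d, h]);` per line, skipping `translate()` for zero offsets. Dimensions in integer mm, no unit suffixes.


// leg_h = 725 - 37 = 688
translate([93, 191, 688]) cube([998, 763, 37]);
translate([108, 206, 0]) cube([82, 82, 688]);
translate([994, 206, 0]) cube([82, 82, 688]);
translate([108, 857, 0]) cube([82, 82, 688]);
translate([994, 857, 0]) cube([82, 82, 688]);


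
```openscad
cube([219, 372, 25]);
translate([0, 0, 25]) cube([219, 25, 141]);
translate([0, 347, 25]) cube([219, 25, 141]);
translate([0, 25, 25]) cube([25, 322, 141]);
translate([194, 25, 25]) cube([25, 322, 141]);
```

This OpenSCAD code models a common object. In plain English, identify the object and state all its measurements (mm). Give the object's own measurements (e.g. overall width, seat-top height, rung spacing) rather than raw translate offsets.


An open-topped rectangular box: outside dimensions 219×372×166 mm, with a uniform wall and base thickness of 25 mm. The base is a full 219×372 slab on the floor; four walls sit on top of the base. The front and back walls (the −y and +y sides) span the full width; the two side walls fit between them.


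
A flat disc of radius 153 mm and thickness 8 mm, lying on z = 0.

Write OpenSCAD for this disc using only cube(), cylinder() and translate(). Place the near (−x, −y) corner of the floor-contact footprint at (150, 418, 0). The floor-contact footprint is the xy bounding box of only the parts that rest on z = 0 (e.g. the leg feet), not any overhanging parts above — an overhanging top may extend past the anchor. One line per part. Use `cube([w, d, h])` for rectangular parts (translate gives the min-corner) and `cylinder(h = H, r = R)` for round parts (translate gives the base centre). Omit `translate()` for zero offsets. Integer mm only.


translate([303, 571, 0]) cylinder(h = 8, r = 153);


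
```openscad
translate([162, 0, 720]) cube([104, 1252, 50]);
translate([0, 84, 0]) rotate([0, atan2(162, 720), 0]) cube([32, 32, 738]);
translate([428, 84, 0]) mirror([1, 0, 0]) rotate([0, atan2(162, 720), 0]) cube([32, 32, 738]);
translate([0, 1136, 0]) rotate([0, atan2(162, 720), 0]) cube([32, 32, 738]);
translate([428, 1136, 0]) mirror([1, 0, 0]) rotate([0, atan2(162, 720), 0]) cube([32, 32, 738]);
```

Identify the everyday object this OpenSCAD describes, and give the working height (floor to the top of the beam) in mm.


A sawhorse. The overall height is 770 mm.

A beam across two mirrored pairs of raked legs — a sawhorse. The beam's underside is at z = 720 (matching the legs' vertical rise in atan2(162, 720)) and the beam is 50 mm tall, so its top is at 720 + 50 = 770 mm. The raked legs top out at the beam's underside, so that is the highest point.


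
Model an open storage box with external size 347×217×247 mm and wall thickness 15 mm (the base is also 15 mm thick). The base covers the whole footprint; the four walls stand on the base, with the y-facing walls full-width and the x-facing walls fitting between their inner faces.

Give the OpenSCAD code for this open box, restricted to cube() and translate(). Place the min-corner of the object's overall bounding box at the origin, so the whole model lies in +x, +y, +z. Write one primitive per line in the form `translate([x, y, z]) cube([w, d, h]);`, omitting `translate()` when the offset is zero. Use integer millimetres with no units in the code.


cube([347, 217, 15]);
translate([0, 0, 15]) cube([347, 15, 232]);
translate([0, 202, 15]) cube([347, 15, 232]);
translate([0, 15, 15]) cube([15, 187, 232]);
translate([332, 15, 15]) cube([15, 187, 232]);


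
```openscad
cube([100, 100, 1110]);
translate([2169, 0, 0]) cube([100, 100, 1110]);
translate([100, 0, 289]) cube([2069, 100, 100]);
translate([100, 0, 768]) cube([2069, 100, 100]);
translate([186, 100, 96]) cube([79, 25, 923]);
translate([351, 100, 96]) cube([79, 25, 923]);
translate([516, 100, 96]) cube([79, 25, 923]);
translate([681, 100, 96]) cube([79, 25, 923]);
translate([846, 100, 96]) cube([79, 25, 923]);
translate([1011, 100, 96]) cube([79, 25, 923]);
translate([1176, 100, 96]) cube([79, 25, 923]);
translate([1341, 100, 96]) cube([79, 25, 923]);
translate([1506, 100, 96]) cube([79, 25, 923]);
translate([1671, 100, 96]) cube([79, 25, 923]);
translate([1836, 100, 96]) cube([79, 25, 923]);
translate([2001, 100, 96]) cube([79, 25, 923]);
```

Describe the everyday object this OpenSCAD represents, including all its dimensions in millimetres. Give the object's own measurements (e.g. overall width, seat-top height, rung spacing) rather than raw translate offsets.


A fence section. Two 100×100 mm posts, 1110 mm tall, stand on the floor with a clear span of 2069 mm between their inner faces. Two horizontal rails of 100×100 mm section span the gap between the posts with their undersides at z = 289 mm and z = 768 mm, flush with the posts' −y face. 12 pickets, each 79 mm wide, 25 mm thick and 923 mm tall, are fixed to the +y face of the rails with their bottoms at z = 96 mm, spaced across the span with a 86 mm gap after the −x post and between neighbouring pickets, with 89 mm left before the +x post.


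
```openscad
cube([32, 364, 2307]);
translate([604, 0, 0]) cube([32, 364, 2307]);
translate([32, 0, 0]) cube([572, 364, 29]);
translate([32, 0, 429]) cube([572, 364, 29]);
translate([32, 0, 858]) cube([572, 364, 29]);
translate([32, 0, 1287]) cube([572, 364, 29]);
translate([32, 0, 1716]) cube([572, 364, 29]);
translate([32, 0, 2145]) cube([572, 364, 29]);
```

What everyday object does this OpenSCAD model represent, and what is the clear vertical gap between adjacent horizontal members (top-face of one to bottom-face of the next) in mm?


A bookshelf. The clear shelf gap is 400 mm.

Two tall side panels with 6 horizontal boards between them — a bookshelf. The first two shelf undersides are at z = 0 and z = 429; with shelf thickness 29, the clear gap is 429 − 0 − 29 = 400 mm.


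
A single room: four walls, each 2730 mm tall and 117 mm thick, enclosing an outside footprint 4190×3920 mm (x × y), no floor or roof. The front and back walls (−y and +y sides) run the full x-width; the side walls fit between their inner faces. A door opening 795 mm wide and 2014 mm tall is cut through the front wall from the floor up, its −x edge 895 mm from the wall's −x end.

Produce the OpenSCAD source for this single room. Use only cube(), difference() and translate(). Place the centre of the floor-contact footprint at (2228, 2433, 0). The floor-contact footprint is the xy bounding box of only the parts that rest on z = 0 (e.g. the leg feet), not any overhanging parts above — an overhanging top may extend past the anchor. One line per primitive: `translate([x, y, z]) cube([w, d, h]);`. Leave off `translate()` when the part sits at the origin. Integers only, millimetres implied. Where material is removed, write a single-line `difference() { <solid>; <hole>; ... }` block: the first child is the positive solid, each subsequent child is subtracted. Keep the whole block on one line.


difference() { translate([133, 473, 0]) cube([4190, 117, 2730]); translate([1028, 473, 0]) cube([795, 117, 2014]); }
translate([133, 4276, 0]) cube([4190, 117, 2730]);
translate([133, 590, 0]) cube([117, 3686, 2730]);
translate([4206, 590, 0]) cube([117, 3686, 2730]);


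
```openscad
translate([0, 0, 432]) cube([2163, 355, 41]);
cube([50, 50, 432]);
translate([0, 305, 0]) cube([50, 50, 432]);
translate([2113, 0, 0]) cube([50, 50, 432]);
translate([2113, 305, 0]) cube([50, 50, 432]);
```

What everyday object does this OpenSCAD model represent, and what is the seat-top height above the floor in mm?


A bench. The seat-top height is 473 mm.

A long slab on four corner posts — a bench. The slab sits at z = 432 with thickness 41, so the top is 432 + 41 = 473 mm.


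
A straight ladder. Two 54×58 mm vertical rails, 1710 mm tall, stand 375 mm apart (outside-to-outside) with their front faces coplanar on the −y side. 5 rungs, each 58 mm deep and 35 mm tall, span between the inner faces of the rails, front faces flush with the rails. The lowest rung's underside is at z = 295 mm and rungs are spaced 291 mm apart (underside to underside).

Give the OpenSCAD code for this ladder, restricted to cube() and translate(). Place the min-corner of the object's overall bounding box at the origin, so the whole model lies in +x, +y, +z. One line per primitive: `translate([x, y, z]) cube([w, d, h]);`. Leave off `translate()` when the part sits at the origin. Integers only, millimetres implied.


// rung span = 375 - 2*54 = 267
// rung[k] z = 295 + k*291
cube([54, 58, 1710]);
translate([321, 0, 0]) cube([54, 58, 1710]);
translate([54, 0, 295]) cube([267, 58, 35]);
translate([54, 0, 586]) cube([267, 58, 35]);
translate([54, 0, 877]) cube([267, 58, 35]);
translate([54, 0, 1168]) cube([267, 58, 35]);
translate([54, 0, 1459]) cube([267, 58, 35]);


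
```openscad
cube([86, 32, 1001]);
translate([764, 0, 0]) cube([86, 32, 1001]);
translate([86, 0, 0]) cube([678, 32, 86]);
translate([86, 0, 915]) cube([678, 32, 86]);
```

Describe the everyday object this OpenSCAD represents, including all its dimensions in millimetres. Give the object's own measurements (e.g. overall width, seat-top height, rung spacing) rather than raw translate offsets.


A rectangular picture frame lying in the x–z plane (depth along y). The opening is 678 mm wide (x) by 829 mm tall (z), surrounded by a border 86 mm wide on all four sides. The frame is 32 mm deep and is made of two full-height vertical stiles with two horizontal rails fitted between them.


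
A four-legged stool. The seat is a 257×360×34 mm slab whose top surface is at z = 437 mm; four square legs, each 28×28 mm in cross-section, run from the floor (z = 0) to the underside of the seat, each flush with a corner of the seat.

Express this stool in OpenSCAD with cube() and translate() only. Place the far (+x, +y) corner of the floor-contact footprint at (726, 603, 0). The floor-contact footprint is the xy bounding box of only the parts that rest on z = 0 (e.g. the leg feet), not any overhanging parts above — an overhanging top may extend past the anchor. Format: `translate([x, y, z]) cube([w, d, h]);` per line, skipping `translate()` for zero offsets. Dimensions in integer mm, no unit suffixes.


translate([469, 243, 403]) cube([257, 360, 34]);
translate([469, 243, 0]) cube([28, 28, 403]);
translate([698, 243, 0]) cube([28, 28, 403]);
translate([469, 575, 0]) cube([28, 28, 403]);
translate([698, 575, 0]) cube([28, 28, 403]);


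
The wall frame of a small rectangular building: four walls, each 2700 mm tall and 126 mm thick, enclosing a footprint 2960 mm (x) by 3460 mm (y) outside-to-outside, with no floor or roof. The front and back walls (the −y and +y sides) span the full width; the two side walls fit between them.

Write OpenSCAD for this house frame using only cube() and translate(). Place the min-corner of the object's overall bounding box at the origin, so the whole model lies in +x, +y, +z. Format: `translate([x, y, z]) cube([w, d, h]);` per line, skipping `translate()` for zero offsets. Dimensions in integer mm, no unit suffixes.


cube([2960, 126, 2700]);
translate([0, 3334, 0]) cube([2960, 126, 2700]);
translate([0, 126, 0]) cube([126, 3208, 2700]);
translate([2834, 126, 0]) cube([126, 3208, 2700]);


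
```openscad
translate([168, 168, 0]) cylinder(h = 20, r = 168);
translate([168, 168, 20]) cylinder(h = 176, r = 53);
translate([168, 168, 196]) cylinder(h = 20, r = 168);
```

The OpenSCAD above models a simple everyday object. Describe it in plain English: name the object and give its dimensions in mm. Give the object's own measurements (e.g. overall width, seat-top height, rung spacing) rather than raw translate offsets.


A spool: two coaxial disc flanges of radius 168 mm and thickness 20 mm, joined by a core cylinder of radius 53 mm and height 176 mm. The lower flange rests on z = 0 and the three cylinders share a vertical axis.


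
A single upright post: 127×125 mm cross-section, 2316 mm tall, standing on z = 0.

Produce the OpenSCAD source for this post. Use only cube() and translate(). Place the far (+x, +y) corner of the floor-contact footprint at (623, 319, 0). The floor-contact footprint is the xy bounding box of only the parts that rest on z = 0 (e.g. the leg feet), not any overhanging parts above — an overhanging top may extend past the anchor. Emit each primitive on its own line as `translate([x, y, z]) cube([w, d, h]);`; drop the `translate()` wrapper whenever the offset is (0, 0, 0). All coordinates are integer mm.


translate([496, 194, 0]) cube([127, 125, 2316]);
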